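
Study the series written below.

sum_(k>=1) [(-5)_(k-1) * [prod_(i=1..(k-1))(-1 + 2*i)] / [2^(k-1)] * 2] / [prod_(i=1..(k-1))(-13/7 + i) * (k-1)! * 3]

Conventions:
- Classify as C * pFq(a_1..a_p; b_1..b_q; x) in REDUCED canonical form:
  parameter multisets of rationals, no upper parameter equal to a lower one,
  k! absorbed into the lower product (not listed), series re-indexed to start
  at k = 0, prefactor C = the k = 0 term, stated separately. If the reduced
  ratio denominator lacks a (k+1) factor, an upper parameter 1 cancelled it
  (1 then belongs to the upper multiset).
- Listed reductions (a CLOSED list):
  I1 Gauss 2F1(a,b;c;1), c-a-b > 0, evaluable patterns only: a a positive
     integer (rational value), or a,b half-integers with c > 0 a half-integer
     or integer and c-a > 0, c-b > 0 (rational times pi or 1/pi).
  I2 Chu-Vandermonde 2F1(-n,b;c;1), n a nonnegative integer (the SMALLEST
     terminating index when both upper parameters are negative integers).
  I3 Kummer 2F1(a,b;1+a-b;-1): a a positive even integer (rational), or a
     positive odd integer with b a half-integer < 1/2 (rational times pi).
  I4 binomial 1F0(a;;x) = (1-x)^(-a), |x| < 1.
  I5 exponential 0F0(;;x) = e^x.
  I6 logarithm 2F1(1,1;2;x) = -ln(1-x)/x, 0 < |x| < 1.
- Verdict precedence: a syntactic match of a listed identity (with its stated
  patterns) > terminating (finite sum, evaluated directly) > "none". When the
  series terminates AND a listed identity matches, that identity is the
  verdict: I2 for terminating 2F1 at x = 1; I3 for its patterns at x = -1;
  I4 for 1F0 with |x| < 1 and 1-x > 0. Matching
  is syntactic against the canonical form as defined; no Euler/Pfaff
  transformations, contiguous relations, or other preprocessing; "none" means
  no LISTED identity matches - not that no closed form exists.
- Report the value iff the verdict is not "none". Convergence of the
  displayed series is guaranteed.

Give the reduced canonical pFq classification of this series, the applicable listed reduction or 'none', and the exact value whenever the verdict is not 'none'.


Classification (C = 2/3): 2F1 with upper {-5, 1/2}, lower {-6/7}, argument x = 1. Verdict: Chu-Vandermonde (I2) applies (terminating 2F1 at x = 1 with n = 5, b = 1/2, c = -6/7). Hence: -16169/16896.

Key step: with t_0 = 2/3, the constant factors (prefactor 2/3) combine into one prefactor.
Ratio: r(k) = 1 * (k-5) (k+1/2) / [(k-6/7) (k+1)] - rational in k, leading ratio 1; with t_0 = 2/3, classification follows.


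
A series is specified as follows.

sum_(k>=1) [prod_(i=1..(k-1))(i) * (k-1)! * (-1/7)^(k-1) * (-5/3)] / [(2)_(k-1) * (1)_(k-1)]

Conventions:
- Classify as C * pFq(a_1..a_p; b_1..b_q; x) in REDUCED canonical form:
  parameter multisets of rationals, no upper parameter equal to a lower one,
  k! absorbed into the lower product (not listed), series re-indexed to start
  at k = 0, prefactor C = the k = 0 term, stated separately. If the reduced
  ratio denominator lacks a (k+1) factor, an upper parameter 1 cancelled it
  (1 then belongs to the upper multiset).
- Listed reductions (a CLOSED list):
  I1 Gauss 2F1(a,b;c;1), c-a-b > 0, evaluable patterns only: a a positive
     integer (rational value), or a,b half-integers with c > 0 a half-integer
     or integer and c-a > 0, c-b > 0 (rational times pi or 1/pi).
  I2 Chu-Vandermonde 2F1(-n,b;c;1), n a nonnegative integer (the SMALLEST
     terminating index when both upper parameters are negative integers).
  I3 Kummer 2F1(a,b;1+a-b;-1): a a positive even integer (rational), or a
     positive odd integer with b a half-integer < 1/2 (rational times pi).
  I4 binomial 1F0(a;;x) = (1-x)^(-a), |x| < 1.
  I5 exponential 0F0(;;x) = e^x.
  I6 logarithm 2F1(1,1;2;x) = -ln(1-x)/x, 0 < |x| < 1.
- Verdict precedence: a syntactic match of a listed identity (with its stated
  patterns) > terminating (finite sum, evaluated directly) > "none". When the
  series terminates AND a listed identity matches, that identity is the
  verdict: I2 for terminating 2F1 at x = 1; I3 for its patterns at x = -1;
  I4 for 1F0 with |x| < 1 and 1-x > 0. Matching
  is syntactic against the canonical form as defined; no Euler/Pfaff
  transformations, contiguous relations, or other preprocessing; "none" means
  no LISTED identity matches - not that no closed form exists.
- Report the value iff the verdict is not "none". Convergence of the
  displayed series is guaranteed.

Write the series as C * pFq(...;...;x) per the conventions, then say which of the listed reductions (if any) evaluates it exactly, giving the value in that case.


This is -5/3 * 2F1(1, 1; 2; -1/7) in reduced canonical form. Verdict: logarithm (I6) matches (the logarithm: parameters (1,1;2), x = -1/7). Value: (-35/3) * ln(8/7).

First insight: t_0 being -5/3, (1)_k (C = -5/3) is k! itself.
Ratio: r(k) = (-1/7) * (k+1) (k+1) / [(k+2) (k+1)] - rational; roots negated = parameters, x = (-1/7), C = -5/3.


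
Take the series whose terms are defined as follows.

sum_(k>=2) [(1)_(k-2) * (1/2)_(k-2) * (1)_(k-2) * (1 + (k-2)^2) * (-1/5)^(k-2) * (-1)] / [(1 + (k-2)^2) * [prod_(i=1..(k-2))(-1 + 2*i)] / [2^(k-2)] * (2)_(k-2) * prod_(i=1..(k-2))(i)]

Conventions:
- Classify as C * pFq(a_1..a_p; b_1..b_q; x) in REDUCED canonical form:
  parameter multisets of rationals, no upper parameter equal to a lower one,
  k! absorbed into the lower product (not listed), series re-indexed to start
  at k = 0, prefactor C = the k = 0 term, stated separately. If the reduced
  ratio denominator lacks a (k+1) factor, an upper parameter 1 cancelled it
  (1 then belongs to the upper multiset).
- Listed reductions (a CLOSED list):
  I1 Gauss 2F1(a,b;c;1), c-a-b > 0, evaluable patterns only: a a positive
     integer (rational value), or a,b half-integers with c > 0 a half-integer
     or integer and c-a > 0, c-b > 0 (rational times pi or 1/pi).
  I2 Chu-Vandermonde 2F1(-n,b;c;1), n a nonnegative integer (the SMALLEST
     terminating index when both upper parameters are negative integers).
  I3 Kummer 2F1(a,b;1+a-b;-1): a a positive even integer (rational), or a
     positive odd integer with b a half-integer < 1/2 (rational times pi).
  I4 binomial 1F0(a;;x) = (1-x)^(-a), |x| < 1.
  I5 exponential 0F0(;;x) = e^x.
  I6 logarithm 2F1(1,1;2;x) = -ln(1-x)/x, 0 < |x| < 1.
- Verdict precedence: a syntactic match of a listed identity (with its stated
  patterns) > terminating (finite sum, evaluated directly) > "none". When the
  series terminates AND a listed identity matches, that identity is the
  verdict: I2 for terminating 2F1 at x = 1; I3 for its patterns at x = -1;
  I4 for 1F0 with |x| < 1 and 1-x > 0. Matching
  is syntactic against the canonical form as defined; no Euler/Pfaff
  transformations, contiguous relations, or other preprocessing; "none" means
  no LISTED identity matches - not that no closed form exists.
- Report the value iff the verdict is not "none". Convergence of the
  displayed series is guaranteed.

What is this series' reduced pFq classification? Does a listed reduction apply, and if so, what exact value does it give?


At argument -1/5: a 2F1 with upper {1, 1}, lower {2}, scaled by C = -1. Verdict (x = -1/5): the I6 logarithm reduction applies (the logarithm: parameters (1,1;2), x = -1/5). Its exact value is (-5) * ln(6/5).

Structural cue: from the first term -1: the parameter 1/2 appears in both the upper and lower lists and cancels (alongside the other common factor).
Step ratio: r(k) = (-1/5) * (k+1) (k+1) / [(k+2) (k+1)] - poly over poly, x = (-1/5) from leading terms; C = -1 at k = 0.


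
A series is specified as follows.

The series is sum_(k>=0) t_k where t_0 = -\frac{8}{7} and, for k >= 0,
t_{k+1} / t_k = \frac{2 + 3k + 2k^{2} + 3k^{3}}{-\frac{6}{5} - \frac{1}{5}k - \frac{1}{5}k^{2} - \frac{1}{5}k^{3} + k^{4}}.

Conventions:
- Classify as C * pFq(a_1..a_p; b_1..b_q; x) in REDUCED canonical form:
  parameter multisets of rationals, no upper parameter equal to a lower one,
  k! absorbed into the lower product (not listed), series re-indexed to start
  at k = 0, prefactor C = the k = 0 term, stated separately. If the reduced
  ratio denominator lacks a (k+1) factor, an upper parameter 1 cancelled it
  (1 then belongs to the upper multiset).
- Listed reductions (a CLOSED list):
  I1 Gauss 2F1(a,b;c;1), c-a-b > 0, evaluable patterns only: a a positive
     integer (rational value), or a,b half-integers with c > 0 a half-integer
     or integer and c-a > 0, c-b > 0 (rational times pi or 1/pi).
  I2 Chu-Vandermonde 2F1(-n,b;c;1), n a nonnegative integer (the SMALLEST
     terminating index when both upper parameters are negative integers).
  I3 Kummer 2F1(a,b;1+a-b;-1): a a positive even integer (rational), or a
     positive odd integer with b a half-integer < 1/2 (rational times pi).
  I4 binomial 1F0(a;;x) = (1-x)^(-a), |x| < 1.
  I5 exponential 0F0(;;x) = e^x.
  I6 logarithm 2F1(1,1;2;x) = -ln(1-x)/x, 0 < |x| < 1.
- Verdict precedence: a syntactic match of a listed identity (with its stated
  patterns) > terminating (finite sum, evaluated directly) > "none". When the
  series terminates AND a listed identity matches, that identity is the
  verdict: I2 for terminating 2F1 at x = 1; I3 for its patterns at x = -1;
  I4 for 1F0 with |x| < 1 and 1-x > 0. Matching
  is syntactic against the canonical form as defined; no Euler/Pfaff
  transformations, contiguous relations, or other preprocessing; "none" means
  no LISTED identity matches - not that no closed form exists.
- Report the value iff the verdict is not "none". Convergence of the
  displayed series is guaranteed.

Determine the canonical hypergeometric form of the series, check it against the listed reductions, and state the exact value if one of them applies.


Structural cue: x = 3 and factor the ratio over Q (prefactor -8/7): negated roots = parameters.
Step ratio: r(k) = 3 * (k+\frac{2}{3}) / [(k-\frac{6}{5}) (k+1)] - rational in k, leading ratio 3; with t_0 = -\frac{8}{7}, classification follows.

This is -\frac{8}{7} * 1F1(\frac{2}{3}; -\frac{6}{5}; 3) in reduced canonical form. Verdict: no listed reduction: x = 3 and upper {\frac{2}{3}} fail every I1-I6 pattern.


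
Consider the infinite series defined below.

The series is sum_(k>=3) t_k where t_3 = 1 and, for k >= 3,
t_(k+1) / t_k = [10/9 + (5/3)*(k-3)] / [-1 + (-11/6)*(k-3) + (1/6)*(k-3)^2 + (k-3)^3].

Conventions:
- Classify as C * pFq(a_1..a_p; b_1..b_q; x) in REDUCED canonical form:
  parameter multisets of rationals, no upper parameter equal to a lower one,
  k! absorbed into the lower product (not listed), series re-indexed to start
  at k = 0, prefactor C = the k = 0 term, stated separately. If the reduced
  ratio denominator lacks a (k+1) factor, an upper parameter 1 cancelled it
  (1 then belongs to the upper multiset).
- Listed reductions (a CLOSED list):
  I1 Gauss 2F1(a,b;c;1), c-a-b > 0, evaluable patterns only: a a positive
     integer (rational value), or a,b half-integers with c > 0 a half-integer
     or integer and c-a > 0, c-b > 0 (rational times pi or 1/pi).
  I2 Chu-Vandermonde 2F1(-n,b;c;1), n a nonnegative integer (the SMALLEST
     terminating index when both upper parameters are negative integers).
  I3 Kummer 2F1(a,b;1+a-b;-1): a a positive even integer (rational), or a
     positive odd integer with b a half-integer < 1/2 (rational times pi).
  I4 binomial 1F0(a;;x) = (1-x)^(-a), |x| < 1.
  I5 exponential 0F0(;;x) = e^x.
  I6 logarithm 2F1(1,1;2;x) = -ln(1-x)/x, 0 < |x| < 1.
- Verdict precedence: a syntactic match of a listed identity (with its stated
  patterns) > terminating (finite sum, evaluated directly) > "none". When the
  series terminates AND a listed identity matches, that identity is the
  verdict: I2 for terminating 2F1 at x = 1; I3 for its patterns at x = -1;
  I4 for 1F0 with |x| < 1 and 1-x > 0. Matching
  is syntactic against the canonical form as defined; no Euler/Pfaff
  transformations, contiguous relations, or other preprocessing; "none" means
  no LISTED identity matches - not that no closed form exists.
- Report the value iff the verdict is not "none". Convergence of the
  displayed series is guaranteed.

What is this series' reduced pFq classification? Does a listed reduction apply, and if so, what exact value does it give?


Reduced: x = 5/3, 0F1, upper = {-}, lower = {-3/2}, C = 1. Verdict: none. No listed pattern accepts 0F1(-; -3/2; 5/3).

Structural cue: t_0 = 1 here, and the ratio is unreduced: k + 2/3 divides both sides (prefactor 1).
Term ratio: r(k) = (5/3) * 1 / [(k-3/2) (k+1)] - rational in k, leading ratio (5/3); with t_0 = 1, classification follows.


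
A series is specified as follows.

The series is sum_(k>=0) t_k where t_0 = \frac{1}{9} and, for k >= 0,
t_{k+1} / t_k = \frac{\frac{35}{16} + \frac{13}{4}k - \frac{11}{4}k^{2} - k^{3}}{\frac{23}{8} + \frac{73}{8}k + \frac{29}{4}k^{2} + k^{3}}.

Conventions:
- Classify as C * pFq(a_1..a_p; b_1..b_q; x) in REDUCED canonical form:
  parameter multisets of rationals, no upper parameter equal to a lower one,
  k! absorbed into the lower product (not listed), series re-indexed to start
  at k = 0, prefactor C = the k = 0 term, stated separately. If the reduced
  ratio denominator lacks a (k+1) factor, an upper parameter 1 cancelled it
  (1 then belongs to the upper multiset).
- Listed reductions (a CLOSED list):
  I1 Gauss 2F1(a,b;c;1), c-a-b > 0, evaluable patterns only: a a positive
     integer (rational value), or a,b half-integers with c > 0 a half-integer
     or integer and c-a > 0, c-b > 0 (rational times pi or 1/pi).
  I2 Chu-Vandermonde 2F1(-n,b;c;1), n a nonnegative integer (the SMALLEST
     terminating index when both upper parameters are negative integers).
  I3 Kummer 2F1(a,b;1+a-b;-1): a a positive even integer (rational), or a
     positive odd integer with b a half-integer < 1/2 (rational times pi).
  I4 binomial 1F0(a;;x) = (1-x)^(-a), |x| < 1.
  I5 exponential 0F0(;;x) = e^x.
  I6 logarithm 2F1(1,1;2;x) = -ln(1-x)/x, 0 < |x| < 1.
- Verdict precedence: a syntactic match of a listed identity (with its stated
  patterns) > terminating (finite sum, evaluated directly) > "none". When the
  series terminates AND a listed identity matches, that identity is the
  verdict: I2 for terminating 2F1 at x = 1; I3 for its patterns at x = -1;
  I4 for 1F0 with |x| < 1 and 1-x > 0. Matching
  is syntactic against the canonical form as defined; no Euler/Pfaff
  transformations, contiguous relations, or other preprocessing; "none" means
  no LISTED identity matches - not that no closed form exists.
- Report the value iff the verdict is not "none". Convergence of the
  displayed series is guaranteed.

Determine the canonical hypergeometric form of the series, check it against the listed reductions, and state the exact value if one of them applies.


Reduced: x = -1, 2F1, upper = {-\frac{5}{4}, \frac{7}{2}}, lower = {\frac{23}{4}}, C = \frac{1}{9}. Verdict: none. A 2F1 with upper {-\frac{5}{4}, \frac{7}{2}} fits none of I1-I6 at x = -1; the sum runs forever.

Key step: from the first term \frac{1}{9}: factor the ratio over Q (C = 1/9): negated roots = parameters.
Term ratio: r(k) = -1 * (k-\frac{5}{4}) (k+\frac{7}{2}) / [(k+\frac{23}{4}) (k+1)] - rational; roots negated = parameters, x = -1, C = \frac{1}{9}.


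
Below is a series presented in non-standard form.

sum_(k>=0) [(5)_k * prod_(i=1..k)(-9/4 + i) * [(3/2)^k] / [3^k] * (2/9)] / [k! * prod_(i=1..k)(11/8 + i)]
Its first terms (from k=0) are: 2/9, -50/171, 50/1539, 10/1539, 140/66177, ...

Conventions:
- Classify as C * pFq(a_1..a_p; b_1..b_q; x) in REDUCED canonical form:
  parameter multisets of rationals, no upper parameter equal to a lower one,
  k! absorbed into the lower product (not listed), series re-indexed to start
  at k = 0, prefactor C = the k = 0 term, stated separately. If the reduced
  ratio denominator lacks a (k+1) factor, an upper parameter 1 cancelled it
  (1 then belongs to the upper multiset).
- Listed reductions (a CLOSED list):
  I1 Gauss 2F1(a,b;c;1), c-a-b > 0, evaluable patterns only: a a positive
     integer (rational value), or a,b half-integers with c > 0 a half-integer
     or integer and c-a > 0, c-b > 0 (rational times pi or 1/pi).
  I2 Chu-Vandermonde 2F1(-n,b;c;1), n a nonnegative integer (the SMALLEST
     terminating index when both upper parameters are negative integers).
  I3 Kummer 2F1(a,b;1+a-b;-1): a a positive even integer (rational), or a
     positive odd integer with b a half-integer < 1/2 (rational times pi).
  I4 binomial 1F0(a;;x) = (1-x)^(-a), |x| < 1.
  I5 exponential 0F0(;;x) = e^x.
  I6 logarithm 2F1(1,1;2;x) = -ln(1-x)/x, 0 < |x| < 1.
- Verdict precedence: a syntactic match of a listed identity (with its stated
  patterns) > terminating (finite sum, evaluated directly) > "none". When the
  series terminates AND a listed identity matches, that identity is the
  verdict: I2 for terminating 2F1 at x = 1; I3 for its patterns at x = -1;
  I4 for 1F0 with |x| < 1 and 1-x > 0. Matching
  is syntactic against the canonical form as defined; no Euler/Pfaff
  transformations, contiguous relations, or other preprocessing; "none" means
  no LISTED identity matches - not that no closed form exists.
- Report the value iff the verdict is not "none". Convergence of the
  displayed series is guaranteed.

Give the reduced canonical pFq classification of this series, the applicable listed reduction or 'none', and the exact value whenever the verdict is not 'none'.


This is 2/9 * 2F1(-5/4, 5; 19/8; 1/2) in reduced canonical form. Verdict: none. No listed pattern accepts 2F1(-5/4, 5; 19/8; 1/2).

Structural cue: t_0 being 2/9, the running product (C = 2/9, x = 1/2) telescopes to a rising factorial.
Ratio: r(k) = (1/2) * (k-5/4) (k+5) / [(k+19/8) (k+1)] ; factor over Q: parameters, x = (1/2), and C = 2/9.


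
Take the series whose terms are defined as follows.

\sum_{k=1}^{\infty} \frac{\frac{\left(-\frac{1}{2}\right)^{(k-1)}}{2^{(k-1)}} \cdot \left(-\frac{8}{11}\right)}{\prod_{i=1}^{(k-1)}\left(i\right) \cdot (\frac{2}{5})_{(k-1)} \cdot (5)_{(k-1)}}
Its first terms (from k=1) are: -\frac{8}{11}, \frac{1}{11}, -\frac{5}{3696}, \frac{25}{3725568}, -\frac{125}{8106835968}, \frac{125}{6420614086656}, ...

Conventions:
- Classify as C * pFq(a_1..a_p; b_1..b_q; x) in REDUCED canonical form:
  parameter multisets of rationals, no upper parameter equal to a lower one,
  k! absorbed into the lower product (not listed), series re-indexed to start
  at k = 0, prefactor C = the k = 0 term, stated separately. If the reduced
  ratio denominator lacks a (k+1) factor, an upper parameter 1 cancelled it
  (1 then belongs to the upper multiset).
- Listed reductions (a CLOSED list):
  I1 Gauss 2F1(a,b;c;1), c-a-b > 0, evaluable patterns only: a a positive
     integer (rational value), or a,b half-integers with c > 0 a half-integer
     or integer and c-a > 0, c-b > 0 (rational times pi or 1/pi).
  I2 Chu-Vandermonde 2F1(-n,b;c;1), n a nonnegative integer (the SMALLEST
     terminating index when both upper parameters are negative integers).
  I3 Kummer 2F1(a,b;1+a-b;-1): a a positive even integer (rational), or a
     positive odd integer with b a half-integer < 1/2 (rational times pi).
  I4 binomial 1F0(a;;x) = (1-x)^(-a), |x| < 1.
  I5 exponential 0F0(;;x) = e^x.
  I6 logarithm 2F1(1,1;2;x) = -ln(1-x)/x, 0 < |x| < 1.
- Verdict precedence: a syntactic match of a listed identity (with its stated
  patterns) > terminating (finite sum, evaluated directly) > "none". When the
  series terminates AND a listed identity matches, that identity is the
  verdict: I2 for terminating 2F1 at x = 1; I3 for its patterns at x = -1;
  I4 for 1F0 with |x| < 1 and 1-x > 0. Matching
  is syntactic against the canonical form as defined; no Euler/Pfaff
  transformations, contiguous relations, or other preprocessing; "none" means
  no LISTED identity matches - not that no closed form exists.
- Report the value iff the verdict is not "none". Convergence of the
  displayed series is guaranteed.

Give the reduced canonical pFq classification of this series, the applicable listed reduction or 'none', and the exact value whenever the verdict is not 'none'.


Reduced: x = -\frac{1}{4}, 0F2, upper = {-}, lower = {\frac{2}{5}, 5}, C = -\frac{8}{11}. Verdict: none (x = -\frac{1}{4}): each listed identity misses the multisets {-} ; {\frac{2}{5}, 5}.

Key observation: with t_0 = -\frac{8}{11}, the product of the first k integers (prefactor -8/11) is k!.
Ratio: r(k) = -\frac{1}{4} * 1 / [(k+\frac{2}{5}) (k+5) (k+1)] - poly over poly, x = -\frac{1}{4} from leading terms; C = -\frac{8}{11} at k = 0.


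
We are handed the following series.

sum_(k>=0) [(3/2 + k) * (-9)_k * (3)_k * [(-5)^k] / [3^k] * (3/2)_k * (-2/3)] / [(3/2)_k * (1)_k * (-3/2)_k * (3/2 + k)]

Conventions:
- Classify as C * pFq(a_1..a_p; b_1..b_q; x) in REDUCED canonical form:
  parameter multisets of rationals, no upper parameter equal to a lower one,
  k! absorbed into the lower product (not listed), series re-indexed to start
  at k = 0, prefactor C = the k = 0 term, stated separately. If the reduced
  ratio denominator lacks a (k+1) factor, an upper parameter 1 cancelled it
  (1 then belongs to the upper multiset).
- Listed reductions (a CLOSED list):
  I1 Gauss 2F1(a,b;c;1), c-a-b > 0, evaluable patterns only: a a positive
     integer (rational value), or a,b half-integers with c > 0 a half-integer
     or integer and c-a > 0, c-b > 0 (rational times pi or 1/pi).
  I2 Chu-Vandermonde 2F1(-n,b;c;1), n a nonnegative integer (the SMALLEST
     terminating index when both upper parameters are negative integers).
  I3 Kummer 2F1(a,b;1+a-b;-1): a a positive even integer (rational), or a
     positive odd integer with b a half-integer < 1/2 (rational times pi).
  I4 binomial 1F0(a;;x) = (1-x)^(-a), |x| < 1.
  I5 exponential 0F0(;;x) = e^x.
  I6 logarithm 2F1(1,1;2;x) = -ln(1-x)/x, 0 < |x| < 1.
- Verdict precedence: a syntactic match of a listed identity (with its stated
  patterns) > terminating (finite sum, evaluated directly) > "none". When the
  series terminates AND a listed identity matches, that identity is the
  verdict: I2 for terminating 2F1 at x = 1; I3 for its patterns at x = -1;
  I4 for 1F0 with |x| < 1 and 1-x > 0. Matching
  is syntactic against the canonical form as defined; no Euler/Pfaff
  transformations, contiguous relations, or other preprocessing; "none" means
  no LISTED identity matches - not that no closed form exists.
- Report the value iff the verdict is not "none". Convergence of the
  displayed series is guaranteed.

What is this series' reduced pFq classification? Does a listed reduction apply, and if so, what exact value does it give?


With C = -2/3: the canonical form is 2F1(-9, 3; -3/2; -5/3). Verdict: terminating - upper -9 stops the sum at k = 9; the 10 terms are added exactly. Value: -180034174409998/8444007.

Structural cue: with t_0 = -2/3, (1)_k (prefactor -2/3) is k! itself.
Term ratio: r(k) = (-5/3) * (k-9) (k+3) / [(k-3/2) (k+1)] - rational; roots negated = parameters, x = (-5/3), C = -2/3.


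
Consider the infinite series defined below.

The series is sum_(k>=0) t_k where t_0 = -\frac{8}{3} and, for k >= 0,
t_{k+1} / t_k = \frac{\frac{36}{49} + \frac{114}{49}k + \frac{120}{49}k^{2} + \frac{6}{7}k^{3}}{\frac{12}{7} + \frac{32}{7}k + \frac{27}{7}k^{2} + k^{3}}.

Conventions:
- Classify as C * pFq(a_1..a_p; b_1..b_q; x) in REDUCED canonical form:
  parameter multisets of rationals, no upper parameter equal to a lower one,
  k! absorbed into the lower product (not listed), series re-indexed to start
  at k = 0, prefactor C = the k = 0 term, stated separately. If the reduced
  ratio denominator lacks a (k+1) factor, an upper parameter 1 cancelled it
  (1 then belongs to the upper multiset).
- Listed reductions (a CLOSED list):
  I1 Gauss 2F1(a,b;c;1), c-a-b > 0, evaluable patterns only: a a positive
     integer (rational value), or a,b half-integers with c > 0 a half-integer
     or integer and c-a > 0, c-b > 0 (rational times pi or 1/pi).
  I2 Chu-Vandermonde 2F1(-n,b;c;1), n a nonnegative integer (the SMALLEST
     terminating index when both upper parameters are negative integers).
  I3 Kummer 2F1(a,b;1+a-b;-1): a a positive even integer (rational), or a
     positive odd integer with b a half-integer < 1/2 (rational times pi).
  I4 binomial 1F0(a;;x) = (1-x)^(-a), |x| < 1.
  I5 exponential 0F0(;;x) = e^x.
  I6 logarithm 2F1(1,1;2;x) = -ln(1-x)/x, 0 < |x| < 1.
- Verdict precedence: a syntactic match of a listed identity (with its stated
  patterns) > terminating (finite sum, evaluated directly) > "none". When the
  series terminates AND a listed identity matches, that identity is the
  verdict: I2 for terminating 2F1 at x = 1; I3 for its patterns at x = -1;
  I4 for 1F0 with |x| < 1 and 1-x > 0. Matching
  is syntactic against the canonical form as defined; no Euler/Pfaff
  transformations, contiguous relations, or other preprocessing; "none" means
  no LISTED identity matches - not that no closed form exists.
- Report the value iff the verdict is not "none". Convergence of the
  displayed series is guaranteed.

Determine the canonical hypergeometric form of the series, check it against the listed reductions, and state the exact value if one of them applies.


Classification (C = -\frac{8}{3}): 2F1 with upper {1, 1}, lower {2}, argument x = \frac{6}{7}. Verdict: logarithm (I6) applies (the logarithm: parameters (1,1;2), x = \frac{6}{7}). Exact value: \frac{28}{9} \cdot \ln\left(\frac{1}{7}\right).

Structural cue: with t_0 = -\frac{8}{3}, the parameter 6/7 appears in both the upper and lower lists and cancels.
Adjacent-term ratio: r(k) = \frac{6}{7} * (k+1) (k+1) / [(k+2) (k+1)] - rational in k. x = \frac{6}{7}; t_0 = -\frac{8}{3}; negate the roots.


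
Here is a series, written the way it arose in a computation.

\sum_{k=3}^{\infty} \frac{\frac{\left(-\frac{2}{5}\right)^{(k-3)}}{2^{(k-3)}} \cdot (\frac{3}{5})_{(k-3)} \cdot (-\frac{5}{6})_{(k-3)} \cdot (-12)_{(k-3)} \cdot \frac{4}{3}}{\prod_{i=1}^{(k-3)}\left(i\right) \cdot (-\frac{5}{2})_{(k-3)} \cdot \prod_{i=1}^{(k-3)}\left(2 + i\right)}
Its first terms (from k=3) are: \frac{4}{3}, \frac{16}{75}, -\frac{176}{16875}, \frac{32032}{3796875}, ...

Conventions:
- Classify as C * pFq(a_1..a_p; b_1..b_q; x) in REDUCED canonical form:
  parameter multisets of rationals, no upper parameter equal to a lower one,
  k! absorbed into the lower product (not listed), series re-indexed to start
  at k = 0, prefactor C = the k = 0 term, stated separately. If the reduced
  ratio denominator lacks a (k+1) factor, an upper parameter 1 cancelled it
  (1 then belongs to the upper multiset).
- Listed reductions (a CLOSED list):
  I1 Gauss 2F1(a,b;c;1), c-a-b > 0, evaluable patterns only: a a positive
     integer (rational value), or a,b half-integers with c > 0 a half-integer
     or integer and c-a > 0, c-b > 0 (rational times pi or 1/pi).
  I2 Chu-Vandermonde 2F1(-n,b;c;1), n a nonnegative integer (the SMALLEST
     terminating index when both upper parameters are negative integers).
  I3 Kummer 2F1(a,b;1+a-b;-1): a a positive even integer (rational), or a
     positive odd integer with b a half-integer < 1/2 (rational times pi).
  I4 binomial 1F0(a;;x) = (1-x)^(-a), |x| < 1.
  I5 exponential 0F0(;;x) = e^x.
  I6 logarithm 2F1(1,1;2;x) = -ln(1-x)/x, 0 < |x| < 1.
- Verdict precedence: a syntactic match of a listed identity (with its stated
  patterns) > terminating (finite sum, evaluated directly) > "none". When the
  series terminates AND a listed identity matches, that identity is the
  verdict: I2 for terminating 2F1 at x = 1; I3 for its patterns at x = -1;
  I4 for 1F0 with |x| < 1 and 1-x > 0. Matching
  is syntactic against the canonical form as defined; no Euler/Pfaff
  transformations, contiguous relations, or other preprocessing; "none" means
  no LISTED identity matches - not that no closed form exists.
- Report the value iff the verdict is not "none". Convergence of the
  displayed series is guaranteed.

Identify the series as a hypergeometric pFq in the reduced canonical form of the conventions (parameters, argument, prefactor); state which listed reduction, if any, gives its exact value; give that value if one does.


Key step: t_0 being \frac{4}{3}, the lower running product (prefactor 4/3) is a rising factorial.
Term ratio: r(k) = -\frac{1}{5} * (k-12) (k-\frac{5}{6}) (k+\frac{3}{5}) / [(k-\frac{5}{2}) (k+3) (k+1)] - rational in k, leading ratio -\frac{1}{5}; with t_0 = \frac{4}{3}, classification follows.

Canonical form: C = \frac{4}{3} times 3F2 with upper {-12, -\frac{5}{6}, \frac{3}{5}}, lower {-\frac{5}{2}, 3}, x = -\frac{1}{5}. Verdict: terminating - upper parameter -12 makes this a finite sum (last index 12), evaluated exactly. Its exact value is \frac{3062736990465707602991820656}{1962825153172016143798828125}.


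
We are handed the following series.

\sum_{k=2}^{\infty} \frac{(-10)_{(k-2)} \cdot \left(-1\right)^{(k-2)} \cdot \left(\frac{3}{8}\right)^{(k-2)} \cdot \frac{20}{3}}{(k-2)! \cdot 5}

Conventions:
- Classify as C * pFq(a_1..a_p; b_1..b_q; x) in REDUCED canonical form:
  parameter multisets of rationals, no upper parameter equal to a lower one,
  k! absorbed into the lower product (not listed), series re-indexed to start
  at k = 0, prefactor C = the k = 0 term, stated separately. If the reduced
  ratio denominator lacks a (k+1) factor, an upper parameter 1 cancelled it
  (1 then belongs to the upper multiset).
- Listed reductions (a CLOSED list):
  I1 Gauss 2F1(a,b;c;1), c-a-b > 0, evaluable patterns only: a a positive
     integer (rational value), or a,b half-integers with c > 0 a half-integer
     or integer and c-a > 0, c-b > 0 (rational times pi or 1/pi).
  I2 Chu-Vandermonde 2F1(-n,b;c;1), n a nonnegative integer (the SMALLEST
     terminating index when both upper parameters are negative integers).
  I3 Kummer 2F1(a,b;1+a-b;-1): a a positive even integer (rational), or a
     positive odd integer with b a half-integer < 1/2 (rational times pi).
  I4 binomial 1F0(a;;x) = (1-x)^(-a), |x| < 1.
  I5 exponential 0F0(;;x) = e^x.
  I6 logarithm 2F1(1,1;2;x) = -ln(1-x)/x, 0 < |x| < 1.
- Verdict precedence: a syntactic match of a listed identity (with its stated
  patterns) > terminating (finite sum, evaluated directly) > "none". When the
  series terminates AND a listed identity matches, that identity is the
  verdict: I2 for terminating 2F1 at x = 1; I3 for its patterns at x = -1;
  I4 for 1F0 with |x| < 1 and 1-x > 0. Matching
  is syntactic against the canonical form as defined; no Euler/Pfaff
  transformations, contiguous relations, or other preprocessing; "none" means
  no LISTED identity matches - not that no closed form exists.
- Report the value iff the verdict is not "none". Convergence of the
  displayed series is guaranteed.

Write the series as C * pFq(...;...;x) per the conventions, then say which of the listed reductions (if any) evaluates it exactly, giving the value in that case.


Structural cue: with t_0 = \frac{4}{3}, the constant factors (prefactor 4/3) combine into one prefactor.
Adjacent-term ratio: r(k) = -\frac{3}{8} * (k-10) / [(k+1)] - rational in k. x = -\frac{3}{8}; t_0 = \frac{4}{3}; negate the roots.

The series (x = -\frac{3}{8}) is 1F0: upper {-10}, lower {-}, prefactor \frac{4}{3}. Verdict: binomial (I4) applies (the 1F0 binomial series: exponent 10, x = -\frac{3}{8}). Value: \frac{25937424601}{805306368}.


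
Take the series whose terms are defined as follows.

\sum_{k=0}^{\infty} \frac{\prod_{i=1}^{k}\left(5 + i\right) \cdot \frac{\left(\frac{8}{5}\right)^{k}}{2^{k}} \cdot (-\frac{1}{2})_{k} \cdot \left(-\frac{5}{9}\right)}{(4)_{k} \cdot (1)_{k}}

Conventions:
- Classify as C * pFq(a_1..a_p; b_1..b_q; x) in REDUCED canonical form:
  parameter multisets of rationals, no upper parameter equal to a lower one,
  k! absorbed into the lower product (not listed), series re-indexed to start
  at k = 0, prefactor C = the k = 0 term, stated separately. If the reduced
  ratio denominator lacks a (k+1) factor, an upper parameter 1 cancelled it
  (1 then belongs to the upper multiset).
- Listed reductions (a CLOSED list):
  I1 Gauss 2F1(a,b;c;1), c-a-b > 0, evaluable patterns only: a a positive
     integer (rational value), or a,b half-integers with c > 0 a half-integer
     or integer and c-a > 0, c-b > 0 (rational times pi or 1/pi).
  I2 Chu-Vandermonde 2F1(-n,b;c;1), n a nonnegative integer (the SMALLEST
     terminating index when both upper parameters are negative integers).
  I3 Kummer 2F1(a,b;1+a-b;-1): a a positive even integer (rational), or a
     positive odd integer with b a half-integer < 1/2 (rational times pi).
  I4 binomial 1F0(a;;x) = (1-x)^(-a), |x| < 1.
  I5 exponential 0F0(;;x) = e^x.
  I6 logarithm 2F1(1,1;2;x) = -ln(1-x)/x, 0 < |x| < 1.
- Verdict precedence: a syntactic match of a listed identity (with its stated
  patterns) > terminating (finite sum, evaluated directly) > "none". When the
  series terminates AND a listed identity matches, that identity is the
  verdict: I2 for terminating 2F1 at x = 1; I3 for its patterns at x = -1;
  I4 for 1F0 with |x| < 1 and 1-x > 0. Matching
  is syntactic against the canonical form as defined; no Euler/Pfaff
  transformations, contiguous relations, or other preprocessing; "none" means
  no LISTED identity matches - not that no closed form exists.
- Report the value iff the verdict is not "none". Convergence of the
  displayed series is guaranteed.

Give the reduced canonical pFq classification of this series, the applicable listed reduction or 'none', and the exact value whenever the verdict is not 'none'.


Classification (C = -\frac{5}{9}): 2F1 with upper {-\frac{1}{2}, 6}, lower {4}, argument x = \frac{4}{5}. Verdict: none. No listed pattern accepts 2F1(-\frac{1}{2}, 6; 4; \frac{4}{5}).

Key step: t_0 being -\frac{5}{9}, (1)_k (C = -5/9) is k! itself.
Ratio: r(k) = \frac{4}{5} * (k-\frac{1}{2}) (k+6) / [(k+4) (k+1)] - rational; roots negated = parameters, x = \frac{4}{5}, C = -\frac{5}{9}.


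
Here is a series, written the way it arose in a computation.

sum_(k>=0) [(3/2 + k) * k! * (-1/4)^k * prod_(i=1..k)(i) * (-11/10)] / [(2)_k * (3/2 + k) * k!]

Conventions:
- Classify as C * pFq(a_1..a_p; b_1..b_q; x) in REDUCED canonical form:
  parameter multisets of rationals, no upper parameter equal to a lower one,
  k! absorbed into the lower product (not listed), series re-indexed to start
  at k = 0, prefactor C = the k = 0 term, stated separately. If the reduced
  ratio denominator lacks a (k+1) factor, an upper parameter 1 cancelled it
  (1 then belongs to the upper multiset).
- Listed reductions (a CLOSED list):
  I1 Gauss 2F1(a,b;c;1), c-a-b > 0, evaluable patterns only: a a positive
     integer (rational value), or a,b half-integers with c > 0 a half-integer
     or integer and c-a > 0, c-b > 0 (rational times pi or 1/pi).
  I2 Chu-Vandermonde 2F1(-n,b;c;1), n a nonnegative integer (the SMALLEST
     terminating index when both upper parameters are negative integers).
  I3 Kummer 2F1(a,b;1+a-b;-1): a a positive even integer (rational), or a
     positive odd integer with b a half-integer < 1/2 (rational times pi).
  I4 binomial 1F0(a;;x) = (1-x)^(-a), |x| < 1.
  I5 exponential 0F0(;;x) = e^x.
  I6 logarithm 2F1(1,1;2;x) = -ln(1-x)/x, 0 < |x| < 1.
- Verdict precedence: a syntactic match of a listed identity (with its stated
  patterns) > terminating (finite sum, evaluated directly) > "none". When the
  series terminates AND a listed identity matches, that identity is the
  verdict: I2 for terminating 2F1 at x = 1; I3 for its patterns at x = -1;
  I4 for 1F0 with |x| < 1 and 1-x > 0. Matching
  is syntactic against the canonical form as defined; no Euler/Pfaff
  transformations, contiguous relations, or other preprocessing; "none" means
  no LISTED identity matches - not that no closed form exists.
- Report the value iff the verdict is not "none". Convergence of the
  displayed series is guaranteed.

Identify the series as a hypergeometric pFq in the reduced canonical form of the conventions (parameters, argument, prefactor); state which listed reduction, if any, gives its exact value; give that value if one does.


First insight: t_0 = -11/10 here, and the factor k + 3/2 cancels (top and bottom), leaving C = -11/10.
Consecutive-term ratio: r(k) = (-1/4) * (k+1) (k+1) / [(k+2) (k+1)] - poly over poly, x = (-1/4) from leading terms; C = -11/10 at k = 0.

x = -1/4 here; the reduced form reads 2F1, upper {1, 1}, lower {2}, C = -11/10. Verdict: the I6 logarithm reduction fires (the logarithm: parameters (1,1;2), x = -1/4). Value: (-22/5) * ln(5/4).


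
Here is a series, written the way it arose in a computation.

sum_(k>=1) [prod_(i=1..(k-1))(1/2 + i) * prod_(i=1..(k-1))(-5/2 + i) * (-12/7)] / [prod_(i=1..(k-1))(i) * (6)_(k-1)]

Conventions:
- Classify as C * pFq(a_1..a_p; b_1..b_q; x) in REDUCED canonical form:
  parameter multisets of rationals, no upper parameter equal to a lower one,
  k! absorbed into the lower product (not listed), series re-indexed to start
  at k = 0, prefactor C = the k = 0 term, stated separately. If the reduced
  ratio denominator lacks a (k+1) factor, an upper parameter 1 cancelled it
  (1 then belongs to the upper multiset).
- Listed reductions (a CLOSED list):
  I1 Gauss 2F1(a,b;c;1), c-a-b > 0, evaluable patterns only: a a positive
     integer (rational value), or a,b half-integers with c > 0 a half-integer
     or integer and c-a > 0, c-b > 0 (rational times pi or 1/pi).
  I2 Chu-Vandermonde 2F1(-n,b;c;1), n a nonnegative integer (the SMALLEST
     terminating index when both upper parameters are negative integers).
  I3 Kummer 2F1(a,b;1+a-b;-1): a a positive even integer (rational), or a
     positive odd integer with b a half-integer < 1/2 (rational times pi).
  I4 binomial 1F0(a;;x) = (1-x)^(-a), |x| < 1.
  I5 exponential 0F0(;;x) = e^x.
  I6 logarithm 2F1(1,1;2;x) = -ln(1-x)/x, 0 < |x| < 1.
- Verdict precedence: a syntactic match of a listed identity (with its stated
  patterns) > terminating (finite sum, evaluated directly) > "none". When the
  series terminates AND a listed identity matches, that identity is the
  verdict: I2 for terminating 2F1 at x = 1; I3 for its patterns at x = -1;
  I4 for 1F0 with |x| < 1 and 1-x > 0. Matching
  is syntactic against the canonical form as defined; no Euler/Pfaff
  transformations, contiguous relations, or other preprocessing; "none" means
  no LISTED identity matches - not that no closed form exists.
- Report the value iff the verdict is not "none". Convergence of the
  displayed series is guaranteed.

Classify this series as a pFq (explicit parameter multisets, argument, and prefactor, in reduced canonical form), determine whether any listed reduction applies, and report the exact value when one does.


At argument 1: a 2F1 with upper {-3/2, 3/2}, lower {6}, scaled by C = -12/7. Verdict at x = 1: Gauss's theorem I1 (half-integer case) matches (x = 1; upper {-3/2, 3/2} half-integers, c = 6 in the evaluable pattern). Sum: (-524288/147147) / pi.

Key step: x = 1 and the running product (C = -12/7, x = 1) telescopes to a rising factorial.
Consecutive-term ratio: r(k) = 1 * (k-3/2) (k+3/2) / [(k+6) (k+1)] - rational; roots negated = parameters, x = 1, C = -12/7.


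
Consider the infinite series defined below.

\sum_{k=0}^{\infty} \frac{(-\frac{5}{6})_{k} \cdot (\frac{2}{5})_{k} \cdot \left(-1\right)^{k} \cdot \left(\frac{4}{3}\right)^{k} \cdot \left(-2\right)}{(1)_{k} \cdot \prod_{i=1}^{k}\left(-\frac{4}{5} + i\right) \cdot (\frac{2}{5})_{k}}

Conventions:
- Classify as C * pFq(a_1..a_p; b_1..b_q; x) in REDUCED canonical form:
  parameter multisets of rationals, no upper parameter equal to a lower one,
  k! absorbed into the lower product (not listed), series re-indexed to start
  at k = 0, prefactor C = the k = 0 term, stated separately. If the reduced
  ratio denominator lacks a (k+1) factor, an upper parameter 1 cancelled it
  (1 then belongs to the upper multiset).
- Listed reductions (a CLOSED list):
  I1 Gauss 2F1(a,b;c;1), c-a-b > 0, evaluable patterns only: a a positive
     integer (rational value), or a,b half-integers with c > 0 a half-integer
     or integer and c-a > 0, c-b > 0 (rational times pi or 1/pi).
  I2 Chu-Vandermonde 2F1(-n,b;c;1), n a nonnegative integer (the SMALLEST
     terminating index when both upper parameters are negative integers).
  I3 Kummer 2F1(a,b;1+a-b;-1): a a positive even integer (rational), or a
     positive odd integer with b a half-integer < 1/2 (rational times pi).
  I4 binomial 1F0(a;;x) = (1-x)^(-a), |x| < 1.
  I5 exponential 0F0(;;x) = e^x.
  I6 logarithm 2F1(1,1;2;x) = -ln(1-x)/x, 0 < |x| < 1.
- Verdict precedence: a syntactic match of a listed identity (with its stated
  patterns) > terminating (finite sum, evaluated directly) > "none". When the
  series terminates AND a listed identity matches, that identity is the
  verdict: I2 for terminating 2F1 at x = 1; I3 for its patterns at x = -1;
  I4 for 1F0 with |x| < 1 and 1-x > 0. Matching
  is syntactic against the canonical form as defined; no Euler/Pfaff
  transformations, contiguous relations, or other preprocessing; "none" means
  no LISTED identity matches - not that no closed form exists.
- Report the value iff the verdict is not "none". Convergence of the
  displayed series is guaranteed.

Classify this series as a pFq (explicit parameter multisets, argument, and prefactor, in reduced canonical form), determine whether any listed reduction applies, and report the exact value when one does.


With C = -2: the canonical form is 1F1(-\frac{5}{6}; \frac{1}{5}; -\frac{4}{3}). Verdict: none. Every listed pattern misses the 1F1 form at -\frac{4}{3}, upper {-\frac{5}{6}}.

First insight: from the first term -2: (1)_k (prefactor -2) is k! itself.
Ratio: r(k) = -\frac{4}{3} * (k-\frac{5}{6}) / [(k+\frac{1}{5}) (k+1)] - poly over poly, x = -\frac{4}{3} from leading terms; C = -2 at k = 0.
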